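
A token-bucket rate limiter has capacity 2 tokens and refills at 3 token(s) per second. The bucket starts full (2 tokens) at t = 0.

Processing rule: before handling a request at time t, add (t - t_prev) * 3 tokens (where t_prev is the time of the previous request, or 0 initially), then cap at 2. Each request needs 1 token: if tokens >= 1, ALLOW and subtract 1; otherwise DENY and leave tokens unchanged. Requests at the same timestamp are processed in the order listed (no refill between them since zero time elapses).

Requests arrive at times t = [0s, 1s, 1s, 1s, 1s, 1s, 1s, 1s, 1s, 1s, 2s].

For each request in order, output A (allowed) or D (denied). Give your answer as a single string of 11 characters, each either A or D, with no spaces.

Simulating step by step:
  req#1 t=0s: ALLOW
  req#2 t=1s: ALLOW
  req#3 t=1s: ALLOW
  req#4 t=1s: DENY
  req#5 t=1s: DENY
  req#6 t=1s: DENY
  req#7 t=1s: DENY
  req#8 t=1s: DENY
  req#9 t=1s: DENY
  req#10 t=1s: DENY
  req#11 t=2s: ALLOW

Answer: AAADDDDDDDA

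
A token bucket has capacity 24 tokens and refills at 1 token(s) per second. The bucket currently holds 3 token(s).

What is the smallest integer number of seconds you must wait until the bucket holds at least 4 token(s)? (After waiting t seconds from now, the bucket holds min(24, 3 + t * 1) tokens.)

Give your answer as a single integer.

Need 3 + t * 1 >= 4, so t >= 1/1.
Smallest integer t = ceil(1/1) = 1.

Answer: 1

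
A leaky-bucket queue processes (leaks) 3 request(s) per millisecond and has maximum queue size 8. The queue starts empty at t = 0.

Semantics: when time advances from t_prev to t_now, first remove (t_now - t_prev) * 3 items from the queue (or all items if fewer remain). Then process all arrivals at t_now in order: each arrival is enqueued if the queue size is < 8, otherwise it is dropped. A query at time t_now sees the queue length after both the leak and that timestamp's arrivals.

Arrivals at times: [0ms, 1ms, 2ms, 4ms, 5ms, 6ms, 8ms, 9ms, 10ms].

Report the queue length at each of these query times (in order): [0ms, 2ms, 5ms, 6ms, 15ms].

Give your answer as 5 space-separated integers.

Answer: 1 1 1 1 0

Derivation:
Queue lengths at query times:
  query t=0ms: backlog = 1
  query t=2ms: backlog = 1
  query t=5ms: backlog = 1
  query t=6ms: backlog = 1
  query t=15ms: backlog = 0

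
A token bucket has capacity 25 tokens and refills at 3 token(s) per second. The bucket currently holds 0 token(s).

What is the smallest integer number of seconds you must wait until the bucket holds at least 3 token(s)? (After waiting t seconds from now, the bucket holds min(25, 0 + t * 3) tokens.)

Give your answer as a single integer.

Answer: 1

Derivation:
Need 0 + t * 3 >= 3, so t >= 3/3.
Smallest integer t = ceil(3/3) = 1.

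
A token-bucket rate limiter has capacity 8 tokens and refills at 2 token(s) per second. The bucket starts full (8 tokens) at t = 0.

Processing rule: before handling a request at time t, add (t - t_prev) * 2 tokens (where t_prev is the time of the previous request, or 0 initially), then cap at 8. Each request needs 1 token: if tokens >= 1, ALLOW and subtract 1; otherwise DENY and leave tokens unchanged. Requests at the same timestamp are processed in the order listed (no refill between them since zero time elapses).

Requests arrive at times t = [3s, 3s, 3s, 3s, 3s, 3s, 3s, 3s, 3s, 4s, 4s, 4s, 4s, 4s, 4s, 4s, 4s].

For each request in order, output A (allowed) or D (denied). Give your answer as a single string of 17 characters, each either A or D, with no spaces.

Simulating step by step:
  req#1 t=3s: ALLOW
  req#2 t=3s: ALLOW
  req#3 t=3s: ALLOW
  req#4 t=3s: ALLOW
  req#5 t=3s: ALLOW
  req#6 t=3s: ALLOW
  req#7 t=3s: ALLOW
  req#8 t=3s: ALLOW
  req#9 t=3s: DENY
  req#10 t=4s: ALLOW
  req#11 t=4s: ALLOW
  req#12 t=4s: DENY
  req#13 t=4s: DENY
  req#14 t=4s: DENY
  req#15 t=4s: DENY
  req#16 t=4s: DENY
  req#17 t=4s: DENY

Answer: AAAAAAAADAADDDDDD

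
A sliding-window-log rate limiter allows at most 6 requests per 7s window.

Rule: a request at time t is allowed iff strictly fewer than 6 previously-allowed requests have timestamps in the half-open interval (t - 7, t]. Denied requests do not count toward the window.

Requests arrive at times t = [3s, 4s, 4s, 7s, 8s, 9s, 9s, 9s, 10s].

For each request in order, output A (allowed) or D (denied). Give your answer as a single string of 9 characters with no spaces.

Answer: AAAAAADDA

Derivation:
Tracking allowed requests in the window:
  req#1 t=3s: ALLOW
  req#2 t=4s: ALLOW
  req#3 t=4s: ALLOW
  req#4 t=7s: ALLOW
  req#5 t=8s: ALLOW
  req#6 t=9s: ALLOW
  req#7 t=9s: DENY
  req#8 t=9s: DENY
  req#9 t=10s: ALLOW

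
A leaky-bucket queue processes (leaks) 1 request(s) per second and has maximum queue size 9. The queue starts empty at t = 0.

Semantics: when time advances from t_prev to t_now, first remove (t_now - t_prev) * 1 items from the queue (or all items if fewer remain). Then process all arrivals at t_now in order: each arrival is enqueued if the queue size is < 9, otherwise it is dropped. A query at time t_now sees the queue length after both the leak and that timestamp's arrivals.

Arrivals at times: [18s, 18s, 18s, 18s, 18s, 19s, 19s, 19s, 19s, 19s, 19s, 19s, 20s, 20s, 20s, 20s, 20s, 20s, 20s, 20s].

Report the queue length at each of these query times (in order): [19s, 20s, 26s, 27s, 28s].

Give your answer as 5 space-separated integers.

Queue lengths at query times:
  query t=19s: backlog = 9
  query t=20s: backlog = 9
  query t=26s: backlog = 3
  query t=27s: backlog = 2
  query t=28s: backlog = 1

Answer: 9 9 3 2 1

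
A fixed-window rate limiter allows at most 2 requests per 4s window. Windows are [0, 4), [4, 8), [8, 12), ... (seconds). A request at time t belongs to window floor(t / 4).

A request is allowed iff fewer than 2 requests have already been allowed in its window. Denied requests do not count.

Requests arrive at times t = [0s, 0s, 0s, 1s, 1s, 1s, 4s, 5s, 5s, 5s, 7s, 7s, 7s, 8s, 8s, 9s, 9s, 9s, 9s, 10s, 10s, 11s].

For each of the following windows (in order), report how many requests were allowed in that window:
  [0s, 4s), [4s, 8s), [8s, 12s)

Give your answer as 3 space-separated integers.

Processing requests:
  req#1 t=0s (window 0): ALLOW
  req#2 t=0s (window 0): ALLOW
  req#3 t=0s (window 0): DENY
  req#4 t=1s (window 0): DENY
  req#5 t=1s (window 0): DENY
  req#6 t=1s (window 0): DENY
  req#7 t=4s (window 1): ALLOW
  req#8 t=5s (window 1): ALLOW
  req#9 t=5s (window 1): DENY
  req#10 t=5s (window 1): DENY
  req#11 t=7s (window 1): DENY
  req#12 t=7s (window 1): DENY
  req#13 t=7s (window 1): DENY
  req#14 t=8s (window 2): ALLOW
  req#15 t=8s (window 2): ALLOW
  req#16 t=9s (window 2): DENY
  req#17 t=9s (window 2): DENY
  req#18 t=9s (window 2): DENY
  req#19 t=9s (window 2): DENY
  req#20 t=10s (window 2): DENY
  req#21 t=10s (window 2): DENY
  req#22 t=11s (window 2): DENY

Allowed counts by window: 2 2 2

Answer: 2 2 2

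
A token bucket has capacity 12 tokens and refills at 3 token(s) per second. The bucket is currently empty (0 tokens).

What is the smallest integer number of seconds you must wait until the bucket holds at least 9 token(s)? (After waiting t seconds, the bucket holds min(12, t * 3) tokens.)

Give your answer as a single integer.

Need t * 3 >= 9, so t >= 9/3.
Smallest integer t = ceil(9/3) = 3.

Answer: 3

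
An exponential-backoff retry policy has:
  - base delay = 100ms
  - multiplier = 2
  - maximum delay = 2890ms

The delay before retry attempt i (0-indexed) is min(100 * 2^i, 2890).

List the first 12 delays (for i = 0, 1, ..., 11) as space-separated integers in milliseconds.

Computing each delay:
  i=0: min(100*2^0, 2890) = 100
  i=1: min(100*2^1, 2890) = 200
  i=2: min(100*2^2, 2890) = 400
  i=3: min(100*2^3, 2890) = 800
  i=4: min(100*2^4, 2890) = 1600
  i=5: min(100*2^5, 2890) = 2890
  i=6: min(100*2^6, 2890) = 2890
  i=7: min(100*2^7, 2890) = 2890
  i=8: min(100*2^8, 2890) = 2890
  i=9: min(100*2^9, 2890) = 2890
  i=10: min(100*2^10, 2890) = 2890
  i=11: min(100*2^11, 2890) = 2890

Answer: 100 200 400 800 1600 2890 2890 2890 2890 2890 2890 2890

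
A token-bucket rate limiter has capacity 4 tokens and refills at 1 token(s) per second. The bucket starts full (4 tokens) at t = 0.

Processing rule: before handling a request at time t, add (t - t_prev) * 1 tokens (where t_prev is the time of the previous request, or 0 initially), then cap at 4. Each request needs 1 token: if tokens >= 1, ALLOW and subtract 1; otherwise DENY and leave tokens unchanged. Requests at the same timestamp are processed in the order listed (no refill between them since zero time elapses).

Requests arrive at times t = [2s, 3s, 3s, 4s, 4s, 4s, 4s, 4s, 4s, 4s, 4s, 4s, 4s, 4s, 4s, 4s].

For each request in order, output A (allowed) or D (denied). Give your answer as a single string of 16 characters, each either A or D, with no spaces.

Simulating step by step:
  req#1 t=2s: ALLOW
  req#2 t=3s: ALLOW
  req#3 t=3s: ALLOW
  req#4 t=4s: ALLOW
  req#5 t=4s: ALLOW
  req#6 t=4s: ALLOW
  req#7 t=4s: DENY
  req#8 t=4s: DENY
  req#9 t=4s: DENY
  req#10 t=4s: DENY
  req#11 t=4s: DENY
  req#12 t=4s: DENY
  req#13 t=4s: DENY
  req#14 t=4s: DENY
  req#15 t=4s: DENY
  req#16 t=4s: DENY

Answer: AAAAAADDDDDDDDDD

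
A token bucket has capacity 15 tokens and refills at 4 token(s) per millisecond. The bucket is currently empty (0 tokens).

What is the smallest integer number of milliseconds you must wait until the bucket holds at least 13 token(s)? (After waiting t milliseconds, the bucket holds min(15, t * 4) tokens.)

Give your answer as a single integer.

Need t * 4 >= 13, so t >= 13/4.
Smallest integer t = ceil(13/4) = 4.

Answer: 4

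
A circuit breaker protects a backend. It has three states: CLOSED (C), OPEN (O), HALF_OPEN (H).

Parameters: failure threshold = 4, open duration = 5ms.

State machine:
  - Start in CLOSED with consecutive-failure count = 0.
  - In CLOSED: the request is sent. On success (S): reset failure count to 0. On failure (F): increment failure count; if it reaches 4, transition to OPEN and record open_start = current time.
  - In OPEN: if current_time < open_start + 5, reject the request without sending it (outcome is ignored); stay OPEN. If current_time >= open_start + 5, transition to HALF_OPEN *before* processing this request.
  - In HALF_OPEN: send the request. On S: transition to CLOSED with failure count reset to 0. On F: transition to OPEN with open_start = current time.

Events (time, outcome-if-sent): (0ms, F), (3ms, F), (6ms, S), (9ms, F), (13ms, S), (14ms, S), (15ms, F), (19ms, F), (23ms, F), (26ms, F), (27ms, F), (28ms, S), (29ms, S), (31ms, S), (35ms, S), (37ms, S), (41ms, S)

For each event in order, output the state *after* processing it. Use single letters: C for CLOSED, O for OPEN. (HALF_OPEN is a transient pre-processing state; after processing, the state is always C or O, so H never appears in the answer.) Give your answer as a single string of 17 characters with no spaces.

Answer: CCCCCCCCCOOOOCCCC

Derivation:
State after each event:
  event#1 t=0ms outcome=F: state=CLOSED
  event#2 t=3ms outcome=F: state=CLOSED
  event#3 t=6ms outcome=S: state=CLOSED
  event#4 t=9ms outcome=F: state=CLOSED
  event#5 t=13ms outcome=S: state=CLOSED
  event#6 t=14ms outcome=S: state=CLOSED
  event#7 t=15ms outcome=F: state=CLOSED
  event#8 t=19ms outcome=F: state=CLOSED
  event#9 t=23ms outcome=F: state=CLOSED
  event#10 t=26ms outcome=F: state=OPEN
  event#11 t=27ms outcome=F: state=OPEN
  event#12 t=28ms outcome=S: state=OPEN
  event#13 t=29ms outcome=S: state=OPEN
  event#14 t=31ms outcome=S: state=CLOSED
  event#15 t=35ms outcome=S: state=CLOSED
  event#16 t=37ms outcome=S: state=CLOSED
  event#17 t=41ms outcome=S: state=CLOSED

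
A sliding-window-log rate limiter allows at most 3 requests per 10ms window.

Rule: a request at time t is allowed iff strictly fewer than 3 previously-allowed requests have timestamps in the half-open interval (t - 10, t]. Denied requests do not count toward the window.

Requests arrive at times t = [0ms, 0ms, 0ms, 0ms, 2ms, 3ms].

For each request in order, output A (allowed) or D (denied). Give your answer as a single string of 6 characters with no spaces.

Answer: AAADDD

Derivation:
Tracking allowed requests in the window:
  req#1 t=0ms: ALLOW
  req#2 t=0ms: ALLOW
  req#3 t=0ms: ALLOW
  req#4 t=0ms: DENY
  req#5 t=2ms: DENY
  req#6 t=3ms: DENY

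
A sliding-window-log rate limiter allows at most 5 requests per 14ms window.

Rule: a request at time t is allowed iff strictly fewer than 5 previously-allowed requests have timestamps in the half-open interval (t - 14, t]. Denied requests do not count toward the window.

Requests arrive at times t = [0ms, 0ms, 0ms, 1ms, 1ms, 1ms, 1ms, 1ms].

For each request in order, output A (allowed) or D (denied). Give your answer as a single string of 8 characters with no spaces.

Tracking allowed requests in the window:
  req#1 t=0ms: ALLOW
  req#2 t=0ms: ALLOW
  req#3 t=0ms: ALLOW
  req#4 t=1ms: ALLOW
  req#5 t=1ms: ALLOW
  req#6 t=1ms: DENY
  req#7 t=1ms: DENY
  req#8 t=1ms: DENY

Answer: AAAAADDD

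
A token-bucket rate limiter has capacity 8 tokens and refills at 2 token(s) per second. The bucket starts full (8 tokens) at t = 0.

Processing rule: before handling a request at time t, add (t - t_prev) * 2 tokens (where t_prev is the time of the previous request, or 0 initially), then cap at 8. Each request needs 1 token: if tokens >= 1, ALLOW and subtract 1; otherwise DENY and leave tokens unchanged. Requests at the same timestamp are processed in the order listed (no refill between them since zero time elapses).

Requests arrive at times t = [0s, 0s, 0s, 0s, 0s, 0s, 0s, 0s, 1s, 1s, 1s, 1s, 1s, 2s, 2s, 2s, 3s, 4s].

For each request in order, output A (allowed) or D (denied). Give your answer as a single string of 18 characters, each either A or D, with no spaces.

Answer: AAAAAAAAAADDDAADAA

Derivation:
Simulating step by step:
  req#1 t=0s: ALLOW
  req#2 t=0s: ALLOW
  req#3 t=0s: ALLOW
  req#4 t=0s: ALLOW
  req#5 t=0s: ALLOW
  req#6 t=0s: ALLOW
  req#7 t=0s: ALLOW
  req#8 t=0s: ALLOW
  req#9 t=1s: ALLOW
  req#10 t=1s: ALLOW
  req#11 t=1s: DENY
  req#12 t=1s: DENY
  req#13 t=1s: DENY
  req#14 t=2s: ALLOW
  req#15 t=2s: ALLOW
  req#16 t=2s: DENY
  req#17 t=3s: ALLOW
  req#18 t=4s: ALLOW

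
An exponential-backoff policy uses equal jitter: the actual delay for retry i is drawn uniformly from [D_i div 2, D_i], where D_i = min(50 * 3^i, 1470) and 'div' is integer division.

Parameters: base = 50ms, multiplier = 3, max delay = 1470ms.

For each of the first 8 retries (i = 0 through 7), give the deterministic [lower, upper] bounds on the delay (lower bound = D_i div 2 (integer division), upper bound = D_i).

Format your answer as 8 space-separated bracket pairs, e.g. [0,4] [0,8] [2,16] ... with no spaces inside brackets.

Computing bounds per retry:
  i=0: D_i=min(50*3^0,1470)=50, bounds=[25,50]
  i=1: D_i=min(50*3^1,1470)=150, bounds=[75,150]
  i=2: D_i=min(50*3^2,1470)=450, bounds=[225,450]
  i=3: D_i=min(50*3^3,1470)=1350, bounds=[675,1350]
  i=4: D_i=min(50*3^4,1470)=1470, bounds=[735,1470]
  i=5: D_i=min(50*3^5,1470)=1470, bounds=[735,1470]
  i=6: D_i=min(50*3^6,1470)=1470, bounds=[735,1470]
  i=7: D_i=min(50*3^7,1470)=1470, bounds=[735,1470]

Answer: [25,50] [75,150] [225,450] [675,1350] [735,1470] [735,1470] [735,1470] [735,1470]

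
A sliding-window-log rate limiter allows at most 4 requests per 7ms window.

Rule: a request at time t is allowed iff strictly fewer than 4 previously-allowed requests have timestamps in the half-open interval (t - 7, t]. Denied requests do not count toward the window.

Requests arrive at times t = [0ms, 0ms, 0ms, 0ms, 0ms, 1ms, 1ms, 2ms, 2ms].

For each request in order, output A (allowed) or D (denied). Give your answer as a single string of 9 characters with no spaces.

Tracking allowed requests in the window:
  req#1 t=0ms: ALLOW
  req#2 t=0ms: ALLOW
  req#3 t=0ms: ALLOW
  req#4 t=0ms: ALLOW
  req#5 t=0ms: DENY
  req#6 t=1ms: DENY
  req#7 t=1ms: DENY
  req#8 t=2ms: DENY
  req#9 t=2ms: DENY

Answer: AAAADDDDD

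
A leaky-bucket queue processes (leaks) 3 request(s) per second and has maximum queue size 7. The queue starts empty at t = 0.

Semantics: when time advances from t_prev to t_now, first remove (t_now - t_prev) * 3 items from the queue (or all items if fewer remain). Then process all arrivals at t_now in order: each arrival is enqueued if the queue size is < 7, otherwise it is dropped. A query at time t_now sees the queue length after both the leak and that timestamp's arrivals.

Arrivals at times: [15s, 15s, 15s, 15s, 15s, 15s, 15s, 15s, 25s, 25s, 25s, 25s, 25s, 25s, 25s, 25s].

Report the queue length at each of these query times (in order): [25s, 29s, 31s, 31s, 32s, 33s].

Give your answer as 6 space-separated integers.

Answer: 7 0 0 0 0 0

Derivation:
Queue lengths at query times:
  query t=25s: backlog = 7
  query t=29s: backlog = 0
  query t=31s: backlog = 0
  query t=31s: backlog = 0
  query t=32s: backlog = 0
  query t=33s: backlog = 0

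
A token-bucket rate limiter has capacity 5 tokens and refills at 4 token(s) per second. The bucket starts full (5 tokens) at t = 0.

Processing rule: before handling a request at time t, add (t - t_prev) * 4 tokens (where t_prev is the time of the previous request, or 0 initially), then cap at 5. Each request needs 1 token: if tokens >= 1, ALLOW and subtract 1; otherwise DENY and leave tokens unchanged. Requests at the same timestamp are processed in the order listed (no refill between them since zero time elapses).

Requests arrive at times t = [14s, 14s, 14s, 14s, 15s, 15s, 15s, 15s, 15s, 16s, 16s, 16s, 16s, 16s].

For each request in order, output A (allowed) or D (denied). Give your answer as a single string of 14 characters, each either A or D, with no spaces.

Simulating step by step:
  req#1 t=14s: ALLOW
  req#2 t=14s: ALLOW
  req#3 t=14s: ALLOW
  req#4 t=14s: ALLOW
  req#5 t=15s: ALLOW
  req#6 t=15s: ALLOW
  req#7 t=15s: ALLOW
  req#8 t=15s: ALLOW
  req#9 t=15s: ALLOW
  req#10 t=16s: ALLOW
  req#11 t=16s: ALLOW
  req#12 t=16s: ALLOW
  req#13 t=16s: ALLOW
  req#14 t=16s: DENY

Answer: AAAAAAAAAAAAAD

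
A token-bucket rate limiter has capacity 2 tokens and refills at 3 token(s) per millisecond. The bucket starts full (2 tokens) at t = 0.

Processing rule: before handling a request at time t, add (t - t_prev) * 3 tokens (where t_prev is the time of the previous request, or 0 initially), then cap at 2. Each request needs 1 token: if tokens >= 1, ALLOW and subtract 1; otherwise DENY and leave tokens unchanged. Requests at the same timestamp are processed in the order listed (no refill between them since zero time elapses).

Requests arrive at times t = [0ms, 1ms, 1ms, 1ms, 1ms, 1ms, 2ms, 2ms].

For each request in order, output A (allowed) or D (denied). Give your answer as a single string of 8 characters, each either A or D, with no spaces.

Simulating step by step:
  req#1 t=0ms: ALLOW
  req#2 t=1ms: ALLOW
  req#3 t=1ms: ALLOW
  req#4 t=1ms: DENY
  req#5 t=1ms: DENY
  req#6 t=1ms: DENY
  req#7 t=2ms: ALLOW
  req#8 t=2ms: ALLOW

Answer: AAADDDAA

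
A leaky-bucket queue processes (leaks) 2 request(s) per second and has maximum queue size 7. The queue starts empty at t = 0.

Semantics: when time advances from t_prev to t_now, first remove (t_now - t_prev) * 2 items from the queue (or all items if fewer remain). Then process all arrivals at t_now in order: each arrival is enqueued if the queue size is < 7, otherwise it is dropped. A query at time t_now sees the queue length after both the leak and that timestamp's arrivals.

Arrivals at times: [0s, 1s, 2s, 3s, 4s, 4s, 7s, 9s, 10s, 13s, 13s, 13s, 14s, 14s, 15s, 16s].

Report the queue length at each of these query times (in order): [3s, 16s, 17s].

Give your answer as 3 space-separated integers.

Queue lengths at query times:
  query t=3s: backlog = 1
  query t=16s: backlog = 1
  query t=17s: backlog = 0

Answer: 1 1 0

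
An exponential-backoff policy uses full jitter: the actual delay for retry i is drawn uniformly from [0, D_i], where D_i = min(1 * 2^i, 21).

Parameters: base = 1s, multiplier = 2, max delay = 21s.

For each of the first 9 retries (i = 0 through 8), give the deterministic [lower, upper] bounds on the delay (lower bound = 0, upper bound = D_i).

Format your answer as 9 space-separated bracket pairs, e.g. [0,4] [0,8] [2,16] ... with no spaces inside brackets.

Answer: [0,1] [0,2] [0,4] [0,8] [0,16] [0,21] [0,21] [0,21] [0,21]

Derivation:
Computing bounds per retry:
  i=0: D_i=min(1*2^0,21)=1, bounds=[0,1]
  i=1: D_i=min(1*2^1,21)=2, bounds=[0,2]
  i=2: D_i=min(1*2^2,21)=4, bounds=[0,4]
  i=3: D_i=min(1*2^3,21)=8, bounds=[0,8]
  i=4: D_i=min(1*2^4,21)=16, bounds=[0,16]
  i=5: D_i=min(1*2^5,21)=21, bounds=[0,21]
  i=6: D_i=min(1*2^6,21)=21, bounds=[0,21]
  i=7: D_i=min(1*2^7,21)=21, bounds=[0,21]
  i=8: D_i=min(1*2^8,21)=21, bounds=[0,21]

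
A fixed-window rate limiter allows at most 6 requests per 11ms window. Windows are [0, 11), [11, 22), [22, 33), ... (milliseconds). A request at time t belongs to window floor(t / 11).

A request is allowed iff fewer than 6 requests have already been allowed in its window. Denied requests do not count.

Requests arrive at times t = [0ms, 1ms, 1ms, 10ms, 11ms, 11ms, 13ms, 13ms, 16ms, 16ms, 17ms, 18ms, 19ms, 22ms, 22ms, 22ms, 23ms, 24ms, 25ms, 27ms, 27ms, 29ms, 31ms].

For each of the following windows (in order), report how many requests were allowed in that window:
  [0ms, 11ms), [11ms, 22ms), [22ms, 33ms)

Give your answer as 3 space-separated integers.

Answer: 4 6 6

Derivation:
Processing requests:
  req#1 t=0ms (window 0): ALLOW
  req#2 t=1ms (window 0): ALLOW
  req#3 t=1ms (window 0): ALLOW
  req#4 t=10ms (window 0): ALLOW
  req#5 t=11ms (window 1): ALLOW
  req#6 t=11ms (window 1): ALLOW
  req#7 t=13ms (window 1): ALLOW
  req#8 t=13ms (window 1): ALLOW
  req#9 t=16ms (window 1): ALLOW
  req#10 t=16ms (window 1): ALLOW
  req#11 t=17ms (window 1): DENY
  req#12 t=18ms (window 1): DENY
  req#13 t=19ms (window 1): DENY
  req#14 t=22ms (window 2): ALLOW
  req#15 t=22ms (window 2): ALLOW
  req#16 t=22ms (window 2): ALLOW
  req#17 t=23ms (window 2): ALLOW
  req#18 t=24ms (window 2): ALLOW
  req#19 t=25ms (window 2): ALLOW
  req#20 t=27ms (window 2): DENY
  req#21 t=27ms (window 2): DENY
  req#22 t=29ms (window 2): DENY
  req#23 t=31ms (window 2): DENY

Allowed counts by window: 4 6 6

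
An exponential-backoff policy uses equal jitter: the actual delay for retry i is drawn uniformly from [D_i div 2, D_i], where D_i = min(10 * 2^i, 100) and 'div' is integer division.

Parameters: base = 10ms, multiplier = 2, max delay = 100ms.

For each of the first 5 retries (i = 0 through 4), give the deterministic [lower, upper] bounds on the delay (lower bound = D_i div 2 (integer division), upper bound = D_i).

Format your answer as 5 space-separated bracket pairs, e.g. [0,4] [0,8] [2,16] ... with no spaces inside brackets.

Answer: [5,10] [10,20] [20,40] [40,80] [50,100]

Derivation:
Computing bounds per retry:
  i=0: D_i=min(10*2^0,100)=10, bounds=[5,10]
  i=1: D_i=min(10*2^1,100)=20, bounds=[10,20]
  i=2: D_i=min(10*2^2,100)=40, bounds=[20,40]
  i=3: D_i=min(10*2^3,100)=80, bounds=[40,80]
  i=4: D_i=min(10*2^4,100)=100, bounds=[50,100]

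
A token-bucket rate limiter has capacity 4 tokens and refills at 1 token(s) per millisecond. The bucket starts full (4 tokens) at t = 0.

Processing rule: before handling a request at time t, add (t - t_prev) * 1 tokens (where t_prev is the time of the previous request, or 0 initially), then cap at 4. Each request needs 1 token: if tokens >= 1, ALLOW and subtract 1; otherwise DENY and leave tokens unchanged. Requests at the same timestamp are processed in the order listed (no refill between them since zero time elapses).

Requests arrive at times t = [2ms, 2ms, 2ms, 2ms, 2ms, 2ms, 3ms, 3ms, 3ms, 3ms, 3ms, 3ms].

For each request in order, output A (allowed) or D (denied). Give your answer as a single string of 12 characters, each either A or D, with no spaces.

Answer: AAAADDADDDDD

Derivation:
Simulating step by step:
  req#1 t=2ms: ALLOW
  req#2 t=2ms: ALLOW
  req#3 t=2ms: ALLOW
  req#4 t=2ms: ALLOW
  req#5 t=2ms: DENY
  req#6 t=2ms: DENY
  req#7 t=3ms: ALLOW
  req#8 t=3ms: DENY
  req#9 t=3ms: DENY
  req#10 t=3ms: DENY
  req#11 t=3ms: DENY
  req#12 t=3ms: DENY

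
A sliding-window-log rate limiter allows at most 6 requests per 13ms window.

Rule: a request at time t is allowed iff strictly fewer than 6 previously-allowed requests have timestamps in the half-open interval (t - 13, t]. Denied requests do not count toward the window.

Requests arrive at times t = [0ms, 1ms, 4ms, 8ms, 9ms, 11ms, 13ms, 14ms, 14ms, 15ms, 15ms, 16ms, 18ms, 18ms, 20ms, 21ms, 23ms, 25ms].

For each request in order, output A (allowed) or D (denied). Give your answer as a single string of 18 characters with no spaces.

Answer: AAAAAAAADDDDADDAAA

Derivation:
Tracking allowed requests in the window:
  req#1 t=0ms: ALLOW
  req#2 t=1ms: ALLOW
  req#3 t=4ms: ALLOW
  req#4 t=8ms: ALLOW
  req#5 t=9ms: ALLOW
  req#6 t=11ms: ALLOW
  req#7 t=13ms: ALLOW
  req#8 t=14ms: ALLOW
  req#9 t=14ms: DENY
  req#10 t=15ms: DENY
  req#11 t=15ms: DENY
  req#12 t=16ms: DENY
  req#13 t=18ms: ALLOW
  req#14 t=18ms: DENY
  req#15 t=20ms: DENY
  req#16 t=21ms: ALLOW
  req#17 t=23ms: ALLOW
  req#18 t=25ms: ALLOW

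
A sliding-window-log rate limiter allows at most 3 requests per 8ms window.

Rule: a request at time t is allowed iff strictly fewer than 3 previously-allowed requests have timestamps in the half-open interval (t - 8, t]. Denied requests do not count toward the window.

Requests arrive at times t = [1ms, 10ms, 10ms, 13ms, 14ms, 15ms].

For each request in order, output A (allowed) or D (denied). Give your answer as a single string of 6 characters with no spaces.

Tracking allowed requests in the window:
  req#1 t=1ms: ALLOW
  req#2 t=10ms: ALLOW
  req#3 t=10ms: ALLOW
  req#4 t=13ms: ALLOW
  req#5 t=14ms: DENY
  req#6 t=15ms: DENY

Answer: AAAADD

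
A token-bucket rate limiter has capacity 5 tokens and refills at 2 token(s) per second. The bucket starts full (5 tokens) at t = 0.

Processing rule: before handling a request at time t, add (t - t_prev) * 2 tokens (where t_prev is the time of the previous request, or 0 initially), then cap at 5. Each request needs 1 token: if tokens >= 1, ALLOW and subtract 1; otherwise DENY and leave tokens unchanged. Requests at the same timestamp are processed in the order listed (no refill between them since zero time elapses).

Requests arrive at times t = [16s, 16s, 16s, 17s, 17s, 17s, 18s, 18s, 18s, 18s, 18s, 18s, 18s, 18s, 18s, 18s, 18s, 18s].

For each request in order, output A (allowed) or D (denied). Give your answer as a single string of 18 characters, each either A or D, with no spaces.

Simulating step by step:
  req#1 t=16s: ALLOW
  req#2 t=16s: ALLOW
  req#3 t=16s: ALLOW
  req#4 t=17s: ALLOW
  req#5 t=17s: ALLOW
  req#6 t=17s: ALLOW
  req#7 t=18s: ALLOW
  req#8 t=18s: ALLOW
  req#9 t=18s: ALLOW
  req#10 t=18s: DENY
  req#11 t=18s: DENY
  req#12 t=18s: DENY
  req#13 t=18s: DENY
  req#14 t=18s: DENY
  req#15 t=18s: DENY
  req#16 t=18s: DENY
  req#17 t=18s: DENY
  req#18 t=18s: DENY

Answer: AAAAAAAAADDDDDDDDD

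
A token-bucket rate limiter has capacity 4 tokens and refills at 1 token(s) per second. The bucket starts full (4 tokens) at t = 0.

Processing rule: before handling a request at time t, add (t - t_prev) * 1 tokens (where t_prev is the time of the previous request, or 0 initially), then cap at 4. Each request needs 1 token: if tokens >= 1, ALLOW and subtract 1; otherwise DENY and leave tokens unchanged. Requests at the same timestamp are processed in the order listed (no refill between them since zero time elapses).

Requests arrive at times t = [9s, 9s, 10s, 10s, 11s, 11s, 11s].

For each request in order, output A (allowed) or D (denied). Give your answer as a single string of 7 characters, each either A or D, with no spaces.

Simulating step by step:
  req#1 t=9s: ALLOW
  req#2 t=9s: ALLOW
  req#3 t=10s: ALLOW
  req#4 t=10s: ALLOW
  req#5 t=11s: ALLOW
  req#6 t=11s: ALLOW
  req#7 t=11s: DENY

Answer: AAAAAAD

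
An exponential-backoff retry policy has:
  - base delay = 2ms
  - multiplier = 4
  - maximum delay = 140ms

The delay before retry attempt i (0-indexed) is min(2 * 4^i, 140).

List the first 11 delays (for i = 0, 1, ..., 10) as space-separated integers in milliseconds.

Answer: 2 8 32 128 140 140 140 140 140 140 140

Derivation:
Computing each delay:
  i=0: min(2*4^0, 140) = 2
  i=1: min(2*4^1, 140) = 8
  i=2: min(2*4^2, 140) = 32
  i=3: min(2*4^3, 140) = 128
  i=4: min(2*4^4, 140) = 140
  i=5: min(2*4^5, 140) = 140
  i=6: min(2*4^6, 140) = 140
  i=7: min(2*4^7, 140) = 140
  i=8: min(2*4^8, 140) = 140
  i=9: min(2*4^9, 140) = 140
  i=10: min(2*4^10, 140) = 140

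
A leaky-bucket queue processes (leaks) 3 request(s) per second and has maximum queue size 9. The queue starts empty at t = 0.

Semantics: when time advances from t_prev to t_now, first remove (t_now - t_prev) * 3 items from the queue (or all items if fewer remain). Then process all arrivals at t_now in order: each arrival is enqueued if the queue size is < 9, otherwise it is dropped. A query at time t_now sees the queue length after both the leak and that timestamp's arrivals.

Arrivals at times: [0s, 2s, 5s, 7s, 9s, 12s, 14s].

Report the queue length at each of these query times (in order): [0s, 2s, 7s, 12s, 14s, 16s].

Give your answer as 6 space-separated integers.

Answer: 1 1 1 1 1 0

Derivation:
Queue lengths at query times:
  query t=0s: backlog = 1
  query t=2s: backlog = 1
  query t=7s: backlog = 1
  query t=12s: backlog = 1
  query t=14s: backlog = 1
  query t=16s: backlog = 0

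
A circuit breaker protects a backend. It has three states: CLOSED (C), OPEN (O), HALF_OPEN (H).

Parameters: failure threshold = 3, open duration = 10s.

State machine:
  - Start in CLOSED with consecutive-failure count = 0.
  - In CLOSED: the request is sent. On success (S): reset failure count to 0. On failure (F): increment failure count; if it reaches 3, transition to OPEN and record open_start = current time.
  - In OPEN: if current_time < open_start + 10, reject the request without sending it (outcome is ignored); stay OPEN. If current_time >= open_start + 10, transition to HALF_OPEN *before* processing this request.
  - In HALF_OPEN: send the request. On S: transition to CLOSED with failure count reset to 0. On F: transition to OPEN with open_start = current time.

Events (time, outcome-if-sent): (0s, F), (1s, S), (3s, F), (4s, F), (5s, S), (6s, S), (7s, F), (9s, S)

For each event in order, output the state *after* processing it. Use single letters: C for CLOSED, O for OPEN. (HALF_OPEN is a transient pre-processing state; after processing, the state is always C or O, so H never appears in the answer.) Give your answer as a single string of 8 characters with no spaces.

Answer: CCCCCCCC

Derivation:
State after each event:
  event#1 t=0s outcome=F: state=CLOSED
  event#2 t=1s outcome=S: state=CLOSED
  event#3 t=3s outcome=F: state=CLOSED
  event#4 t=4s outcome=F: state=CLOSED
  event#5 t=5s outcome=S: state=CLOSED
  event#6 t=6s outcome=S: state=CLOSED
  event#7 t=7s outcome=F: state=CLOSED
  event#8 t=9s outcome=S: state=CLOSED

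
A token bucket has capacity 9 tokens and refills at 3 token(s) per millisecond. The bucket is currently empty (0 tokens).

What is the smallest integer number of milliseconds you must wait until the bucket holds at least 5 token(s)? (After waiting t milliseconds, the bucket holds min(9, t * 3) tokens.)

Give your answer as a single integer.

Answer: 2

Derivation:
Need t * 3 >= 5, so t >= 5/3.
Smallest integer t = ceil(5/3) = 2.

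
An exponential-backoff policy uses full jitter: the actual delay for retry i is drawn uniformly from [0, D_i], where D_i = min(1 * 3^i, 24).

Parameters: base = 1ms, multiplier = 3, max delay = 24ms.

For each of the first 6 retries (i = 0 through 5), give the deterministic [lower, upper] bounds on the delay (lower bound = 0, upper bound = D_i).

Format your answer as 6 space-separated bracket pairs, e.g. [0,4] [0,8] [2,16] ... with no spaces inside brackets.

Computing bounds per retry:
  i=0: D_i=min(1*3^0,24)=1, bounds=[0,1]
  i=1: D_i=min(1*3^1,24)=3, bounds=[0,3]
  i=2: D_i=min(1*3^2,24)=9, bounds=[0,9]
  i=3: D_i=min(1*3^3,24)=24, bounds=[0,24]
  i=4: D_i=min(1*3^4,24)=24, bounds=[0,24]
  i=5: D_i=min(1*3^5,24)=24, bounds=[0,24]

Answer: [0,1] [0,3] [0,9] [0,24] [0,24] [0,24]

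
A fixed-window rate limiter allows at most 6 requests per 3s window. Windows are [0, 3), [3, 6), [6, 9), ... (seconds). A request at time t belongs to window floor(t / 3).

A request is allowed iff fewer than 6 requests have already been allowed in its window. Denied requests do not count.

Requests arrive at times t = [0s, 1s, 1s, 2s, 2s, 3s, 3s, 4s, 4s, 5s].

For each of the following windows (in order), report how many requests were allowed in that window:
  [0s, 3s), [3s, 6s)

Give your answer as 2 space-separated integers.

Processing requests:
  req#1 t=0s (window 0): ALLOW
  req#2 t=1s (window 0): ALLOW
  req#3 t=1s (window 0): ALLOW
  req#4 t=2s (window 0): ALLOW
  req#5 t=2s (window 0): ALLOW
  req#6 t=3s (window 1): ALLOW
  req#7 t=3s (window 1): ALLOW
  req#8 t=4s (window 1): ALLOW
  req#9 t=4s (window 1): ALLOW
  req#10 t=5s (window 1): ALLOW

Allowed counts by window: 5 5

Answer: 5 5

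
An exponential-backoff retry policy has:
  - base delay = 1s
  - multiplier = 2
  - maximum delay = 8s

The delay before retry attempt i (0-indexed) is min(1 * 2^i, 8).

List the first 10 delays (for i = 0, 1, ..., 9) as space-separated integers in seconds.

Computing each delay:
  i=0: min(1*2^0, 8) = 1
  i=1: min(1*2^1, 8) = 2
  i=2: min(1*2^2, 8) = 4
  i=3: min(1*2^3, 8) = 8
  i=4: min(1*2^4, 8) = 8
  i=5: min(1*2^5, 8) = 8
  i=6: min(1*2^6, 8) = 8
  i=7: min(1*2^7, 8) = 8
  i=8: min(1*2^8, 8) = 8
  i=9: min(1*2^9, 8) = 8

Answer: 1 2 4 8 8 8 8 8 8 8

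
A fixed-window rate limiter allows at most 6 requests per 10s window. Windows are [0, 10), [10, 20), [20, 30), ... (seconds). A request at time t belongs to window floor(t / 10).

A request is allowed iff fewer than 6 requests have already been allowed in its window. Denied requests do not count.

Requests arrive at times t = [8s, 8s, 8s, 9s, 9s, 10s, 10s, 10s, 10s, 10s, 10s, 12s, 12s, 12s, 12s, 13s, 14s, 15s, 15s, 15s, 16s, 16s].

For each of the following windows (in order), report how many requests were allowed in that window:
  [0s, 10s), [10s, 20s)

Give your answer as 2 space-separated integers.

Answer: 5 6

Derivation:
Processing requests:
  req#1 t=8s (window 0): ALLOW
  req#2 t=8s (window 0): ALLOW
  req#3 t=8s (window 0): ALLOW
  req#4 t=9s (window 0): ALLOW
  req#5 t=9s (window 0): ALLOW
  req#6 t=10s (window 1): ALLOW
  req#7 t=10s (window 1): ALLOW
  req#8 t=10s (window 1): ALLOW
  req#9 t=10s (window 1): ALLOW
  req#10 t=10s (window 1): ALLOW
  req#11 t=10s (window 1): ALLOW
  req#12 t=12s (window 1): DENY
  req#13 t=12s (window 1): DENY
  req#14 t=12s (window 1): DENY
  req#15 t=12s (window 1): DENY
  req#16 t=13s (window 1): DENY
  req#17 t=14s (window 1): DENY
  req#18 t=15s (window 1): DENY
  req#19 t=15s (window 1): DENY
  req#20 t=15s (window 1): DENY
  req#21 t=16s (window 1): DENY
  req#22 t=16s (window 1): DENY

Allowed counts by window: 5 6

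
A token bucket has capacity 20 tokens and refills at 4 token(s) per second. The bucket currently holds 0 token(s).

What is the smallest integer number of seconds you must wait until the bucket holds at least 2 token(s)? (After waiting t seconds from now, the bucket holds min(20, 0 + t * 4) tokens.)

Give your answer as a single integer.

Need 0 + t * 4 >= 2, so t >= 2/4.
Smallest integer t = ceil(2/4) = 1.

Answer: 1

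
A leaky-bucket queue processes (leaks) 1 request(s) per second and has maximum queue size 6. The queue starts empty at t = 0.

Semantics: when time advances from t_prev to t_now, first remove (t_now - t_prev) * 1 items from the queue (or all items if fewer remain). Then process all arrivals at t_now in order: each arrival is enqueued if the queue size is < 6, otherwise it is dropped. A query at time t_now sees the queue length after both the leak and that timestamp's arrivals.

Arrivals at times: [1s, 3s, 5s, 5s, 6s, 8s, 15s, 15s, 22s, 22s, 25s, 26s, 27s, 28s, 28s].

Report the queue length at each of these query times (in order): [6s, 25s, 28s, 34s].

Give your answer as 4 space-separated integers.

Queue lengths at query times:
  query t=6s: backlog = 2
  query t=25s: backlog = 1
  query t=28s: backlog = 2
  query t=34s: backlog = 0

Answer: 2 1 2 0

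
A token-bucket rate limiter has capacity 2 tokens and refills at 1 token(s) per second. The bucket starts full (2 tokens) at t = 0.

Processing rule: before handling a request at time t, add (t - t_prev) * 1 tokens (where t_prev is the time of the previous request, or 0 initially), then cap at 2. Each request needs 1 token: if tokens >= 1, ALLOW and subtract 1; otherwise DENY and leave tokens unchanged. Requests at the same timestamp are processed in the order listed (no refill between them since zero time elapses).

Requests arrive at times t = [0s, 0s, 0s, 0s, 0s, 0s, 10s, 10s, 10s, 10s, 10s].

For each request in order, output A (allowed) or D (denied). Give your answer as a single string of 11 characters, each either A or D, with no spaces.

Answer: AADDDDAADDD

Derivation:
Simulating step by step:
  req#1 t=0s: ALLOW
  req#2 t=0s: ALLOW
  req#3 t=0s: DENY
  req#4 t=0s: DENY
  req#5 t=0s: DENY
  req#6 t=0s: DENY
  req#7 t=10s: ALLOW
  req#8 t=10s: ALLOW
  req#9 t=10s: DENY
  req#10 t=10s: DENY
  req#11 t=10s: DENY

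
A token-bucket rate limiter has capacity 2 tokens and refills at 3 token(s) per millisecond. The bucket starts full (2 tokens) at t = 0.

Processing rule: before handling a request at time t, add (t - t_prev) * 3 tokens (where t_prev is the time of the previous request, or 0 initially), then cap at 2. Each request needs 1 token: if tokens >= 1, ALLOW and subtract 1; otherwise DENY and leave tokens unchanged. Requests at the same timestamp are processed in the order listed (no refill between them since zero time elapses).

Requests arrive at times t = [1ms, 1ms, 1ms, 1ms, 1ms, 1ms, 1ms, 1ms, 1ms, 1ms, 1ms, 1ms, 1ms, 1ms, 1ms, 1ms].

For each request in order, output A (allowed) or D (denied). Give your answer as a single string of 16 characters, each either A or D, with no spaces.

Simulating step by step:
  req#1 t=1ms: ALLOW
  req#2 t=1ms: ALLOW
  req#3 t=1ms: DENY
  req#4 t=1ms: DENY
  req#5 t=1ms: DENY
  req#6 t=1ms: DENY
  req#7 t=1ms: DENY
  req#8 t=1ms: DENY
  req#9 t=1ms: DENY
  req#10 t=1ms: DENY
  req#11 t=1ms: DENY
  req#12 t=1ms: DENY
  req#13 t=1ms: DENY
  req#14 t=1ms: DENY
  req#15 t=1ms: DENY
  req#16 t=1ms: DENY

Answer: AADDDDDDDDDDDDDD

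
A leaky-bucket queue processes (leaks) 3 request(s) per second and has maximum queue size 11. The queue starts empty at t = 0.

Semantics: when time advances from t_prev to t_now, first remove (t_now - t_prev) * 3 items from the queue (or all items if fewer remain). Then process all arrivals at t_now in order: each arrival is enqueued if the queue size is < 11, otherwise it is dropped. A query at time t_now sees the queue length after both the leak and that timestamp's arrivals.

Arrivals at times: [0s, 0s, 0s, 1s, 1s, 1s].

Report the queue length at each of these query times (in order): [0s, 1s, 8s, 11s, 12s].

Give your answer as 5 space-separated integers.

Answer: 3 3 0 0 0

Derivation:
Queue lengths at query times:
  query t=0s: backlog = 3
  query t=1s: backlog = 3
  query t=8s: backlog = 0
  query t=11s: backlog = 0
  query t=12s: backlog = 0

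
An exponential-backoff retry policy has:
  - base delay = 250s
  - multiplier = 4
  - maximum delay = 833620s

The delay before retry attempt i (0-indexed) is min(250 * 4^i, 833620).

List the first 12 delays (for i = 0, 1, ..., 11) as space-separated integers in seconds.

Computing each delay:
  i=0: min(250*4^0, 833620) = 250
  i=1: min(250*4^1, 833620) = 1000
  i=2: min(250*4^2, 833620) = 4000
  i=3: min(250*4^3, 833620) = 16000
  i=4: min(250*4^4, 833620) = 64000
  i=5: min(250*4^5, 833620) = 256000
  i=6: min(250*4^6, 833620) = 833620
  i=7: min(250*4^7, 833620) = 833620
  i=8: min(250*4^8, 833620) = 833620
  i=9: min(250*4^9, 833620) = 833620
  i=10: min(250*4^10, 833620) = 833620
  i=11: min(250*4^11, 833620) = 833620

Answer: 250 1000 4000 16000 64000 256000 833620 833620 833620 833620 833620 833620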